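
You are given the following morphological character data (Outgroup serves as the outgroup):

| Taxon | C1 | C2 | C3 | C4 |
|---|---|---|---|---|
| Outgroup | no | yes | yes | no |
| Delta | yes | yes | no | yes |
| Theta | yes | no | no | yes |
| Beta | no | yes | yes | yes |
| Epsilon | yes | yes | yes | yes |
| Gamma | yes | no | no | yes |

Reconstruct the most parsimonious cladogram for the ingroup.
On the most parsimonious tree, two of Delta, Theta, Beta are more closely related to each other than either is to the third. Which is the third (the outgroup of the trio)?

Character polarity is set by the outgroup: the derived state is whichever differs from the outgroup's state, so for C2, C3 the derived state is 'no', and for the remaining characters it is 'yes'.
C1: derived state 'yes' in Delta, Epsilon, Gamma, and Theta only — synapomorphy for {Delta, Epsilon, Gamma, Theta}.
C2 (derived state 'no') is shared by Gamma and Theta — a synapomorphy uniting that clade.
Only Delta, Gamma, and Theta show the derived state 'no' for C3, supporting them as a clade.
C4 (derived state 'yes') is shared by all ingroup taxa — unites the whole ingroup.
Most parsimonious ingroup topology: (((Delta,(Theta,Gamma)),Epsilon),Beta).
Delta and Theta share a more recent common ancestor with each other than either does with Beta, so Beta is the least closely related of the three.

Beta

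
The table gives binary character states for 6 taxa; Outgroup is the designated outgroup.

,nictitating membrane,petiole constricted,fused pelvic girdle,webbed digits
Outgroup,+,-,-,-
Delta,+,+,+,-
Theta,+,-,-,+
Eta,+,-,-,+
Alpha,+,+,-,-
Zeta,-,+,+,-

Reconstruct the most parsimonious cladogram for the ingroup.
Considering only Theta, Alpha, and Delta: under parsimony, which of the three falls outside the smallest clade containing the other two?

Character polarity is set by the outgroup: the derived state is whichever differs from the outgroup's state, so for nictitating membrane the derived state is '-', and for the remaining characters it is '+'.
nictitating membrane (derived state '-') is unique to Zeta (autapomorphy; uninformative for grouping).
petiole constricted (derived state '+') is shared by Alpha, Delta, and Zeta — a synapomorphy uniting that clade.
fused pelvic girdle (derived state '+') is shared by Delta and Zeta — a synapomorphy uniting that clade.
webbed digits: derived state '+' in Eta and Theta only — synapomorphy for {Eta, Theta}.
Most parsimonious ingroup topology: (((Delta,Zeta),Alpha),(Theta,Eta)).
Delta and Alpha share a more recent common ancestor with each other than either does with Theta, so Theta is the least closely related of the three.

Theta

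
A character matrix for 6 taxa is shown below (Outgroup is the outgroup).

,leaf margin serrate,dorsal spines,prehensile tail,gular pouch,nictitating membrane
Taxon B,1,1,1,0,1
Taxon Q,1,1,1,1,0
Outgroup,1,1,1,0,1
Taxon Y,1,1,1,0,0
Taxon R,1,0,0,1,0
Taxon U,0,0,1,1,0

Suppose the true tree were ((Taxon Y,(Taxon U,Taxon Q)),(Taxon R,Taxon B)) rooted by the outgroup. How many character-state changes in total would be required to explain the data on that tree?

Map each character onto ((Taxon Y,(Taxon U,Taxon Q)),(Taxon R,Taxon B)) (rooted by Outgroup) and count the minimum state changes it requires (Fitch parsimony):
leaf margin serrate: 1; dorsal spines: 2; prehensile tail: 1; gular pouch: 2; nictitating membrane: 2.
Total tree length = 8.

8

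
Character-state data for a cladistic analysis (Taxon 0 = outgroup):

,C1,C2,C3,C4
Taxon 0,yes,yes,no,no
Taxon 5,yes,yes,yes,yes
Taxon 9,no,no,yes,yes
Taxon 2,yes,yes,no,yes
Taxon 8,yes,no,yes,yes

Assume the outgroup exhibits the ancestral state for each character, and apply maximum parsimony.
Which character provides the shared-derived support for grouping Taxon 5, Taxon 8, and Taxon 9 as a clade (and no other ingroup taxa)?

C3

Character polarity is set by the outgroup: the derived state is whichever differs from the outgroup's state, so for C1, C2 the derived state is 'no', and for the remaining characters it is 'yes'.
C1 (derived state 'no') is unique to Taxon 9 (autapomorphy; uninformative for grouping).
C2: derived state 'no' in Taxon 8 and Taxon 9 only — synapomorphy for {Taxon 8, Taxon 9}.
Only Taxon 5, Taxon 8, and Taxon 9 show the derived state 'yes' for C3, supporting them as a clade.
C4 (derived state 'yes') is shared by all ingroup taxa — unites the whole ingroup.
Most parsimonious ingroup topology: ((Taxon 5,(Taxon 9,Taxon 8)),Taxon 2).
The clade {Taxon 5, Taxon 8, Taxon 9} is supported by C3: its derived state 'yes' occurs in exactly those taxa and in no other taxon (including the outgroup).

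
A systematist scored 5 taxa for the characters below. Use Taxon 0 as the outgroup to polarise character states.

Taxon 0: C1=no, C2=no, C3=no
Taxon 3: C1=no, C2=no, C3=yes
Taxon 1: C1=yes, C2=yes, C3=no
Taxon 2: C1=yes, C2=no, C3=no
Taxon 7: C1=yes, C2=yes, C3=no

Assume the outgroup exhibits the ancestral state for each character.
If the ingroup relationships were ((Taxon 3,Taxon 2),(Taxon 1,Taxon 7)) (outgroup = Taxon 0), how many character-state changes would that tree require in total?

4

Map each character onto ((Taxon 3,Taxon 2),(Taxon 1,Taxon 7)) (rooted by Taxon 0) and count the minimum state changes it requires (Fitch parsimony):
C1: 2; C2: 1; C3: 1.
Total tree length = 4.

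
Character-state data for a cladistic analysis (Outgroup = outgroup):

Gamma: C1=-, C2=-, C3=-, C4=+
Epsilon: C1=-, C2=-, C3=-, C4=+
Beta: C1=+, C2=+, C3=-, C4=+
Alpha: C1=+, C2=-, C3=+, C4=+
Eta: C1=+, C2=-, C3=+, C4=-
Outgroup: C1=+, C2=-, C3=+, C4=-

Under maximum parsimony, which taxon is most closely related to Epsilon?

Character polarity is set by the outgroup: the derived state is whichever differs from the outgroup's state, so for C1, C3 the derived state is '-', and for the remaining characters it is '+'.
Only Epsilon and Gamma show the derived state '-' for C1, supporting them as a clade.
C2 (derived state '+') is unique to Beta (autapomorphy; uninformative for grouping).
C3: derived state '-' in Beta, Epsilon, and Gamma only — synapomorphy for {Beta, Epsilon, Gamma}.
C4 (derived state '+') is shared by Alpha, Beta, Epsilon, and Gamma — a synapomorphy uniting that clade.
Most parsimonious ingroup topology: (Eta,((Beta,(Gamma,Epsilon)),Alpha)).
Epsilon and Gamma form a cherry on this tree, so they are sister taxa.

Gamma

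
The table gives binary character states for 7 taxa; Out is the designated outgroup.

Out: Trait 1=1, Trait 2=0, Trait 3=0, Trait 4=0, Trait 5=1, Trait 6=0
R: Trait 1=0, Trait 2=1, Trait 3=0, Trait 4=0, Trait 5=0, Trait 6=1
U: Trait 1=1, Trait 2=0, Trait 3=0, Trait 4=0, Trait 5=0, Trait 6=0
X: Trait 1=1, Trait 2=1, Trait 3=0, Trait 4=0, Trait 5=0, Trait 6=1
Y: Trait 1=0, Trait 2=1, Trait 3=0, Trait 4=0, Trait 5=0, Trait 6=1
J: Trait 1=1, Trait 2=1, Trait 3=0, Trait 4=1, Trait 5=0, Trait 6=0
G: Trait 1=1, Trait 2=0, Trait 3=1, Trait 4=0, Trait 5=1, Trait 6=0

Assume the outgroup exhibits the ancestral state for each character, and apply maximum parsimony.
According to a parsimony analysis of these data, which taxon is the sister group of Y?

Character polarity is set by the outgroup: the derived state is whichever differs from the outgroup's state, so for Trait 1, Trait 5 the derived state is '0', and for the remaining characters it is '1'.
Trait 1: derived state '0' in R and Y only — synapomorphy for {R, Y}.
Trait 2 (derived state '1') is shared by J, R, X, and Y — a synapomorphy uniting that clade.
Trait 3 (derived state '1') is unique to G (autapomorphy; uninformative for grouping).
Trait 4: derived state '1' in J only — an autapomorphy, so it tells us nothing about relationships among taxa.
Trait 5 (derived state '0') is shared by J, R, U, X, and Y — a synapomorphy uniting that clade.
Trait 6 (derived state '1') is shared by R, X, and Y — a synapomorphy uniting that clade.
Most parsimonious ingroup topology: (((((R,Y),X),J),U),G).
Y and R form a cherry on this tree, so they are sister taxa.

R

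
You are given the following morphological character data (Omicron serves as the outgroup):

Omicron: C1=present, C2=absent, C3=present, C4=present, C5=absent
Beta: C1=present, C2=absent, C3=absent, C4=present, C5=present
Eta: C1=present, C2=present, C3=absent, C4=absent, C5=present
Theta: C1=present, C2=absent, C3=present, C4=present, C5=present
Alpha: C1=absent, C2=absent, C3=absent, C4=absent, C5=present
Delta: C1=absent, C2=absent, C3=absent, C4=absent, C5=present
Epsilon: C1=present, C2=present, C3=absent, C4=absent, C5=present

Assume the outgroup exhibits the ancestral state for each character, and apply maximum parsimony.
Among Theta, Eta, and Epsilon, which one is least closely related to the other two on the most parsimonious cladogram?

Character polarity is set by the outgroup: the derived state is whichever differs from the outgroup's state, so for C1, C3, C4 the derived state is 'absent', and for the remaining characters it is 'present'.
C1: derived state 'absent' in Alpha and Delta only — synapomorphy for {Alpha, Delta}.
C2: derived state 'present' in Epsilon and Eta only — synapomorphy for {Epsilon, Eta}.
Only Alpha, Beta, Delta, Epsilon, and Eta show the derived state 'absent' for C3, supporting them as a clade.
Only Alpha, Delta, Epsilon, and Eta show the derived state 'absent' for C4, supporting them as a clade.
C5 (derived state 'present') is shared by all ingroup taxa — unites the whole ingroup.
Most parsimonious ingroup topology: ((Beta,((Eta,Epsilon),(Alpha,Delta))),Theta).
Eta and Epsilon share a more recent common ancestor with each other than either does with Theta, so Theta is the least closely related of the three.

Theta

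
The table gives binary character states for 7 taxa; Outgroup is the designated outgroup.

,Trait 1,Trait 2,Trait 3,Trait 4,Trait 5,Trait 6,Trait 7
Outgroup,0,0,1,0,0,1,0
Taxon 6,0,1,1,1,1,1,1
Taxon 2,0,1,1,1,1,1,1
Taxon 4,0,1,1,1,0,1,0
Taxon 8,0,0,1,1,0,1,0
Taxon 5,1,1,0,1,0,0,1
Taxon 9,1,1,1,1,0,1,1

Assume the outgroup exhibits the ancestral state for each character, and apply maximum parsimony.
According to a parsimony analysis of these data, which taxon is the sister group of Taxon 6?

Taxon 2

Character polarity is set by the outgroup: the derived state is whichever differs from the outgroup's state, so for Trait 3, Trait 6 the derived state is '0', and for the remaining characters it is '1'.
Only Taxon 5 and Taxon 9 show the derived state '1' for Trait 1, supporting them as a clade.
Trait 2 (derived state '1') is shared by Taxon 2, Taxon 4, Taxon 5, Taxon 6, and Taxon 9 — a synapomorphy uniting that clade.
Trait 3: derived state '0' in Taxon 5 only — an autapomorphy, so it tells us nothing about relationships among taxa.
Trait 4 (derived state '1') is shared by all ingroup taxa — unites the whole ingroup.
Trait 5 (derived state '1') is shared by Taxon 2 and Taxon 6 — a synapomorphy uniting that clade.
Trait 6: derived state '0' in Taxon 5 only — an autapomorphy, so it tells us nothing about relationships among taxa.
Trait 7: derived state '1' in Taxon 2, Taxon 5, Taxon 6, and Taxon 9 only — synapomorphy for {Taxon 2, Taxon 5, Taxon 6, Taxon 9}.
Most parsimonious ingroup topology: ((((Taxon 6,Taxon 2),(Taxon 5,Taxon 9)),Taxon 4),Taxon 8).
Taxon 6 and Taxon 2 form a cherry on this tree, so they are sister taxa.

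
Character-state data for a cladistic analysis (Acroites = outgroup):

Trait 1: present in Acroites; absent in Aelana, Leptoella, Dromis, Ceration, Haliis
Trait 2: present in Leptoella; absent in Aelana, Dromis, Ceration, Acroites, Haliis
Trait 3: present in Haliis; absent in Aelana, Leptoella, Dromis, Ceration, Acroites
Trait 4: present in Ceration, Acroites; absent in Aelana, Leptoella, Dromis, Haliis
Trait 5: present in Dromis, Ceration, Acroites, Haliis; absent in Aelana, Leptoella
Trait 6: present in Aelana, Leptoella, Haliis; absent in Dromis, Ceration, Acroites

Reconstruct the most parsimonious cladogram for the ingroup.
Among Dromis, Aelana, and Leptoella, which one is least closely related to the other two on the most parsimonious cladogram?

Character polarity is set by the outgroup: the derived state is whichever differs from the outgroup's state, so for Trait 1, Trait 4, Trait 5 the derived state is 'absent', and for the remaining characters it is 'present'.
Trait 1 (derived state 'absent') is shared by all ingroup taxa — unites the whole ingroup.
Trait 2 (derived state 'present') is unique to Leptoella (autapomorphy; uninformative for grouping).
Trait 3: derived state 'present' in Haliis only — an autapomorphy, so it tells us nothing about relationships among taxa.
Trait 4: derived state 'absent' in Aelana, Dromis, Haliis, and Leptoella only — synapomorphy for {Aelana, Dromis, Haliis, Leptoella}.
Only Aelana and Leptoella show the derived state 'absent' for Trait 5, supporting them as a clade.
Trait 6: derived state 'present' in Aelana, Haliis, and Leptoella only — synapomorphy for {Aelana, Haliis, Leptoella}.
Most parsimonious ingroup topology: ((Dromis,((Aelana,Leptoella),Haliis)),Ceration).
Leptoella and Aelana share a more recent common ancestor with each other than either does with Dromis, so Dromis is the least closely related of the three.

Dromis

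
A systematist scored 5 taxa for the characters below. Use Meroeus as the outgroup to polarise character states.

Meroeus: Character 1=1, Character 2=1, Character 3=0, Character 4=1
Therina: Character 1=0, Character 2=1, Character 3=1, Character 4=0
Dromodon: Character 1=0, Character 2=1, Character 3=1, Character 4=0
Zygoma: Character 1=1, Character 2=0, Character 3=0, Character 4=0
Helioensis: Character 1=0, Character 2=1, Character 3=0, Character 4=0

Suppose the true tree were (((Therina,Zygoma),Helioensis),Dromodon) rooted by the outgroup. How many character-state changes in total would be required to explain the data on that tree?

6

Map each character onto (((Therina,Zygoma),Helioensis),Dromodon) (rooted by Meroeus) and count the minimum state changes it requires (Fitch parsimony):
Character 1: 2; Character 2: 1; Character 3: 2; Character 4: 1.
Total tree length = 6.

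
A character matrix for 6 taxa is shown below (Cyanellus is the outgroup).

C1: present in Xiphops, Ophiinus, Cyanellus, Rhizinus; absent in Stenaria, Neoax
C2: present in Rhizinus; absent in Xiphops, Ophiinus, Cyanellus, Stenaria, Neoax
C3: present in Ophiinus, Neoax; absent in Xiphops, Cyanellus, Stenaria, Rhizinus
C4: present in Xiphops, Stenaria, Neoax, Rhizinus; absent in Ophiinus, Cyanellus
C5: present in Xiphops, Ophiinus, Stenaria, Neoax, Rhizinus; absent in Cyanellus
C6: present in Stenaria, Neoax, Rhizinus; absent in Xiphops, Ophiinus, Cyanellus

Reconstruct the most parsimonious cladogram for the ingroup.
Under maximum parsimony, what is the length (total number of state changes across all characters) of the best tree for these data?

7

Character polarity is set by the outgroup: the derived state is whichever differs from the outgroup's state, so for C1 the derived state is 'absent', and for the remaining characters it is 'present'.
C1 (derived state 'absent') is shared by Neoax and Stenaria — a synapomorphy uniting that clade.
C2 (derived state 'present') is unique to Rhizinus (autapomorphy; uninformative for grouping).
C3 (state 'present') occurs in Neoax and Ophiinus but conflicts with the nesting implied by the other characters — most parsimoniously interpreted as homoplasy.
C4: derived state 'present' in Neoax, Rhizinus, Stenaria, and Xiphops only — synapomorphy for {Neoax, Rhizinus, Stenaria, Xiphops}.
All ingroup taxa share the derived state 'present' for C5; it defines the ingroup but does not resolve relationships within it.
C6: derived state 'present' in Neoax, Rhizinus, and Stenaria only — synapomorphy for {Neoax, Rhizinus, Stenaria}.
Most parsimonious ingroup topology: (Ophiinus,(((Stenaria,Neoax),Rhizinus),Xiphops)).
Changes per character on this tree: C1: 1; C2: 1; C3: 2; C4: 1; C5: 1; C6: 1.
Total = 7.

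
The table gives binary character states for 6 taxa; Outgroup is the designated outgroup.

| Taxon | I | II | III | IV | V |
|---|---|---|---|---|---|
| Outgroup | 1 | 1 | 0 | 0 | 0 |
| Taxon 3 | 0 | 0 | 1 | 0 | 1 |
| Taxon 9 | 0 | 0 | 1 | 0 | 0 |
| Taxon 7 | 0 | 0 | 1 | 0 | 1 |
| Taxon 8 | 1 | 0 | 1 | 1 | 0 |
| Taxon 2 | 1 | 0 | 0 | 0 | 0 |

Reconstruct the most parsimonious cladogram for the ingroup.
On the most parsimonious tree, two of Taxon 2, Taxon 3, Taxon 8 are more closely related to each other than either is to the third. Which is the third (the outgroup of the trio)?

Taxon 2

Character polarity is set by the outgroup: the derived state is whichever differs from the outgroup's state, so for I, II the derived state is '0', and for the remaining characters it is '1'.
Only Taxon 3, Taxon 7, and Taxon 9 show the derived state '0' for I, supporting them as a clade.
All ingroup taxa share the derived state '0' for II; it defines the ingroup but does not resolve relationships within it.
III (derived state '1') is shared by Taxon 3, Taxon 7, Taxon 8, and Taxon 9 — a synapomorphy uniting that clade.
IV: derived state '1' in Taxon 8 only — an autapomorphy, so it tells us nothing about relationships among taxa.
V: derived state '1' in Taxon 3 and Taxon 7 only — synapomorphy for {Taxon 3, Taxon 7}.
Most parsimonious ingroup topology: ((((Taxon 3,Taxon 7),Taxon 9),Taxon 8),Taxon 2).
Taxon 8 and Taxon 3 share a more recent common ancestor with each other than either does with Taxon 2, so Taxon 2 is the least closely related of the three.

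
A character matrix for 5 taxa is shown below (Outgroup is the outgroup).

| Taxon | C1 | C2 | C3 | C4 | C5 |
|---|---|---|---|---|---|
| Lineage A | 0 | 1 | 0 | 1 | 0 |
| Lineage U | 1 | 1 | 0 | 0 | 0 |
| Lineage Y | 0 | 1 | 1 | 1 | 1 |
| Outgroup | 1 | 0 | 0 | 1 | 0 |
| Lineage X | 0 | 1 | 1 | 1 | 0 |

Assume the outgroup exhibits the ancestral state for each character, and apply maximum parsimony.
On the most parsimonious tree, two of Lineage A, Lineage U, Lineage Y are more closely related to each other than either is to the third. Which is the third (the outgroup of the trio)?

Lineage U

Character polarity is set by the outgroup: the derived state is whichever differs from the outgroup's state, so for C1, C4 the derived state is '0', and for the remaining characters it is '1'.
Only Lineage A, Lineage X, and Lineage Y show the derived state '0' for C1, supporting them as a clade.
All ingroup taxa share the derived state '1' for C2; it defines the ingroup but does not resolve relationships within it.
C3 (derived state '1') is shared by Lineage X and Lineage Y — a synapomorphy uniting that clade.
C4 (derived state '0') is unique to Lineage U (autapomorphy; uninformative for grouping).
C5: derived state '1' in Lineage Y only — an autapomorphy, so it tells us nothing about relationships among taxa.
Most parsimonious ingroup topology: ((Lineage A,(Lineage X,Lineage Y)),Lineage U).
Lineage A and Lineage Y share a more recent common ancestor with each other than either does with Lineage U, so Lineage U is the least closely related of the three.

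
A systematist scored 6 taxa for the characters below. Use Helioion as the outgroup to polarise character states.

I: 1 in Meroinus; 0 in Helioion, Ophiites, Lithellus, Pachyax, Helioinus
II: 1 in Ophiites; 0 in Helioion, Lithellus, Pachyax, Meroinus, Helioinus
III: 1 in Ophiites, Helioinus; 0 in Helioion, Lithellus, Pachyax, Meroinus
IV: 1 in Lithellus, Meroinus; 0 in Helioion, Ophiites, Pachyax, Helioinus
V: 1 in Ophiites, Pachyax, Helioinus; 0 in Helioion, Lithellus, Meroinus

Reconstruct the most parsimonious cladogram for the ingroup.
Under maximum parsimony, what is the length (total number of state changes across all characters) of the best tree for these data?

5

The outgroup has state '0' for every character, so '1' is the derived state throughout.
I: derived state '1' in Meroinus only — an autapomorphy, so it tells us nothing about relationships among taxa.
II (derived state '1') is unique to Ophiites (autapomorphy; uninformative for grouping).
III: derived state '1' in Helioinus and Ophiites only — synapomorphy for {Helioinus, Ophiites}.
Only Lithellus and Meroinus show the derived state '1' for IV, supporting them as a clade.
V: derived state '1' in Helioinus, Ophiites, and Pachyax only — synapomorphy for {Helioinus, Ophiites, Pachyax}.
Most parsimonious ingroup topology: (((Ophiites,Helioinus),Pachyax),(Lithellus,Meroinus)).
Changes per character on this tree: I: 1; II: 1; III: 1; IV: 1; V: 1.
Total = 5.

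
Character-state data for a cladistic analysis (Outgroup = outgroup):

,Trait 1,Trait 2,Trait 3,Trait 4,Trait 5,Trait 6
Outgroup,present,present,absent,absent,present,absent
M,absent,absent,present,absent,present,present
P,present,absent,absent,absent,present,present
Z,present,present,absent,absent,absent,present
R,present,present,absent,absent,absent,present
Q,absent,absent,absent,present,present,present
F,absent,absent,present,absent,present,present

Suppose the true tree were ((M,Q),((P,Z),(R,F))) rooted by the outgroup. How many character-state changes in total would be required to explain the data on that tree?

11

Map each character onto ((M,Q),((P,Z),(R,F))) (rooted by Outgroup) and count the minimum state changes it requires (Fitch parsimony):
Trait 1: 2; Trait 2: 3; Trait 3: 2; Trait 4: 1; Trait 5: 2; Trait 6: 1.
Total tree length = 11.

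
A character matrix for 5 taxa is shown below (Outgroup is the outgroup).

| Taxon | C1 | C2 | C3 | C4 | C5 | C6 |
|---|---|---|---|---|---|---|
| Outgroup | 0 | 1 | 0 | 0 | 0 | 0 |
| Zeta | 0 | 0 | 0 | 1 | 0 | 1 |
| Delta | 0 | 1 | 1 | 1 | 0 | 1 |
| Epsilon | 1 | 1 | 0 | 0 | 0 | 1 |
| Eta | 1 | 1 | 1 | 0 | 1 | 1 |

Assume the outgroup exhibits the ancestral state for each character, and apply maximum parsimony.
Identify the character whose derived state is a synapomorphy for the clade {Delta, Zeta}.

C4

Character polarity is set by the outgroup: the derived state is whichever differs from the outgroup's state, so for C2 the derived state is '0', and for the remaining characters it is '1'.
C1: derived state '1' in Epsilon and Eta only — synapomorphy for {Epsilon, Eta}.
C2 (derived state '0') is unique to Zeta (autapomorphy; uninformative for grouping).
C3 (state '1') occurs in Delta and Eta but conflicts with the nesting implied by the other characters — most parsimoniously interpreted as homoplasy.
Only Delta and Zeta show the derived state '1' for C4, supporting them as a clade.
C5 (derived state '1') is unique to Eta (autapomorphy; uninformative for grouping).
All ingroup taxa share the derived state '1' for C6; it defines the ingroup but does not resolve relationships within it.
Most parsimonious ingroup topology: ((Zeta,Delta),(Epsilon,Eta)).
The clade {Delta, Zeta} is supported by C4: its derived state '1' occurs in exactly those taxa and in no other taxon (including the outgroup).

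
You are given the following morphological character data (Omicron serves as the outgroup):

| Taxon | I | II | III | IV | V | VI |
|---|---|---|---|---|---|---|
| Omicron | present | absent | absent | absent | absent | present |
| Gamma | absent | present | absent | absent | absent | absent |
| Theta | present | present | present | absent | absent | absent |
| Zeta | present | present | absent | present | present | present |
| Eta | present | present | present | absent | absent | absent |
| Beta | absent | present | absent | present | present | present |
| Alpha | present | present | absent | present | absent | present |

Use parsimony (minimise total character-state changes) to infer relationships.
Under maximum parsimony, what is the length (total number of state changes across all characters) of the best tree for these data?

Character polarity is set by the outgroup: the derived state is whichever differs from the outgroup's state, so for I, VI the derived state is 'absent', and for the remaining characters it is 'present'.
I groups Beta and Gamma, which is incompatible with the clades supported by the remaining characters; treating it as convergent (homoplasy) costs fewer steps than any alternative tree.
All ingroup taxa share the derived state 'present' for II; it defines the ingroup but does not resolve relationships within it.
III (derived state 'present') is shared by Eta and Theta — a synapomorphy uniting that clade.
IV: derived state 'present' in Alpha, Beta, and Zeta only — synapomorphy for {Alpha, Beta, Zeta}.
V: derived state 'present' in Beta and Zeta only — synapomorphy for {Beta, Zeta}.
Only Eta, Gamma, and Theta show the derived state 'absent' for VI, supporting them as a clade.
Most parsimonious ingroup topology: ((Gamma,(Theta,Eta)),((Zeta,Beta),Alpha)).
Changes per character on this tree: I: 2; II: 1; III: 1; IV: 1; V: 1; VI: 1.
Total = 7.

7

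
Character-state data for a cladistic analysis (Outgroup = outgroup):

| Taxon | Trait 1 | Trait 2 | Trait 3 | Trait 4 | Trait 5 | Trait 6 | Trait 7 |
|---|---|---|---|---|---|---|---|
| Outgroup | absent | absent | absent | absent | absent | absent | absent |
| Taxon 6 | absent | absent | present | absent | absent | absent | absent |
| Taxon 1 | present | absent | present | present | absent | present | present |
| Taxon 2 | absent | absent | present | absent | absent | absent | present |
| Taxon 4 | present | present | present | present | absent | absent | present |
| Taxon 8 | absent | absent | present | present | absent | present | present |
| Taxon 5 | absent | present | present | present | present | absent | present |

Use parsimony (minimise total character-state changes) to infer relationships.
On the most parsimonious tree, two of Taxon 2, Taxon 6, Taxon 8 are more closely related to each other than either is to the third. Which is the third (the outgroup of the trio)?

Taxon 6

The outgroup has state 'absent' for every character, so 'present' is the derived state throughout.
Trait 1 (state 'present') occurs in Taxon 1 and Taxon 4 but conflicts with the nesting implied by the other characters — most parsimoniously interpreted as homoplasy.
Trait 2: derived state 'present' in Taxon 4 and Taxon 5 only — synapomorphy for {Taxon 4, Taxon 5}.
All ingroup taxa share the derived state 'present' for Trait 3; it defines the ingroup but does not resolve relationships within it.
Trait 4: derived state 'present' in Taxon 1, Taxon 4, Taxon 5, and Taxon 8 only — synapomorphy for {Taxon 1, Taxon 4, Taxon 5, Taxon 8}.
Trait 5: derived state 'present' in Taxon 5 only — an autapomorphy, so it tells us nothing about relationships among taxa.
Only Taxon 1 and Taxon 8 show the derived state 'present' for Trait 6, supporting them as a clade.
Trait 7: derived state 'present' in Taxon 1, Taxon 2, Taxon 4, Taxon 5, and Taxon 8 only — synapomorphy for {Taxon 1, Taxon 2, Taxon 4, Taxon 5, Taxon 8}.
Most parsimonious ingroup topology: (Taxon 6,(((Taxon 1,Taxon 8),(Taxon 4,Taxon 5)),Taxon 2)).
Taxon 2 and Taxon 8 share a more recent common ancestor with each other than either does with Taxon 6, so Taxon 6 is the least closely related of the three.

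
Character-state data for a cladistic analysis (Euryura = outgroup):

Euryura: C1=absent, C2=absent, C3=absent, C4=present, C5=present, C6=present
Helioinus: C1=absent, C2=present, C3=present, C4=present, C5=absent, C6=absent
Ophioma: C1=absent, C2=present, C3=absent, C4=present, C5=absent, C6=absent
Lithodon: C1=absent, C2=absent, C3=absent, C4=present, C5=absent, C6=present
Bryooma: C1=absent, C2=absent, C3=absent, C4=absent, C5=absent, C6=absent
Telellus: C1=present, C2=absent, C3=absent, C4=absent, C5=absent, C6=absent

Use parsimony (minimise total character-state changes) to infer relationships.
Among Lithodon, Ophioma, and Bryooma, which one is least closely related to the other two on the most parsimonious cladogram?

Character polarity is set by the outgroup: the derived state is whichever differs from the outgroup's state, so for C4, C5, C6 the derived state is 'absent', and for the remaining characters it is 'present'.
C1 (derived state 'present') is unique to Telellus (autapomorphy; uninformative for grouping).
C2 (derived state 'present') is shared by Helioinus and Ophioma — a synapomorphy uniting that clade.
C3: derived state 'present' in Helioinus only — an autapomorphy, so it tells us nothing about relationships among taxa.
C4: derived state 'absent' in Bryooma and Telellus only — synapomorphy for {Bryooma, Telellus}.
All ingroup taxa share the derived state 'absent' for C5; it defines the ingroup but does not resolve relationships within it.
C6: derived state 'absent' in Bryooma, Helioinus, Ophioma, and Telellus only — synapomorphy for {Bryooma, Helioinus, Ophioma, Telellus}.
Most parsimonious ingroup topology: (((Telellus,Bryooma),(Helioinus,Ophioma)),Lithodon).
Bryooma and Ophioma share a more recent common ancestor with each other than either does with Lithodon, so Lithodon is the least closely related of the three.

Lithodon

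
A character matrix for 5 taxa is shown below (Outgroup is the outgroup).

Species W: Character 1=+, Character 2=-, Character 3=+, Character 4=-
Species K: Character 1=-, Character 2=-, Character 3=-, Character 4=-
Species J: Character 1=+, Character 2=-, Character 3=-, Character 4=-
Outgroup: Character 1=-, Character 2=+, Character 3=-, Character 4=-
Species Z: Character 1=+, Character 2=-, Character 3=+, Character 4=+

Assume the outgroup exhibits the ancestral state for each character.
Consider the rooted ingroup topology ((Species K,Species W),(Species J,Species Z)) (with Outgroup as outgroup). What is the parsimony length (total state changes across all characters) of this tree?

Map each character onto ((Species K,Species W),(Species J,Species Z)) (rooted by Outgroup) and count the minimum state changes it requires (Fitch parsimony):
Character 1: 2; Character 2: 1; Character 3: 2; Character 4: 1.
Total tree length = 6.

6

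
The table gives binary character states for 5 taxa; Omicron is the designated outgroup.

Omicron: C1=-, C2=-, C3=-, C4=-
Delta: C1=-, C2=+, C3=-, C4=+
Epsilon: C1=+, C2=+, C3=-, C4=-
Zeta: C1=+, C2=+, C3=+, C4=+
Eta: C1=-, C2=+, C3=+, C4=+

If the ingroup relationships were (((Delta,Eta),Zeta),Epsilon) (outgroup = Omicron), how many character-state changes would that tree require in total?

6

Map each character onto (((Delta,Eta),Zeta),Epsilon) (rooted by Omicron) and count the minimum state changes it requires (Fitch parsimony):
C1: 2; C2: 1; C3: 2; C4: 1.
Total tree length = 6.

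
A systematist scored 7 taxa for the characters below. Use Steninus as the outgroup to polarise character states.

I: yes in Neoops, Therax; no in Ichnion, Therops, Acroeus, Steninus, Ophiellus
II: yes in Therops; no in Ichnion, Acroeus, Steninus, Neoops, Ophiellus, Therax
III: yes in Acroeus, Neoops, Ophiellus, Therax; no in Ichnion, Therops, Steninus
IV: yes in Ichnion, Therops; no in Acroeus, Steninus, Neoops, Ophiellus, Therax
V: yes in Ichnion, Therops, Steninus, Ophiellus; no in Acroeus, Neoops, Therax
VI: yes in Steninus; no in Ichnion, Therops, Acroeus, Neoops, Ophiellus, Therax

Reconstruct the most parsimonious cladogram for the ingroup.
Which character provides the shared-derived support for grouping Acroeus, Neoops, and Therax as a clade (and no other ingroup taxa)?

Character polarity is set by the outgroup: the derived state is whichever differs from the outgroup's state, so for V, VI the derived state is 'no', and for the remaining characters it is 'yes'.
I (derived state 'yes') is shared by Neoops and Therax — a synapomorphy uniting that clade.
II: derived state 'yes' in Therops only — an autapomorphy, so it tells us nothing about relationships among taxa.
Only Acroeus, Neoops, Ophiellus, and Therax show the derived state 'yes' for III, supporting them as a clade.
IV (derived state 'yes') is shared by Ichnion and Therops — a synapomorphy uniting that clade.
V (derived state 'no') is shared by Acroeus, Neoops, and Therax — a synapomorphy uniting that clade.
VI (derived state 'no') is shared by all ingroup taxa — unites the whole ingroup.
Most parsimonious ingroup topology: (((Acroeus,(Neoops,Therax)),Ophiellus),(Therops,Ichnion)).
The clade {Acroeus, Neoops, Therax} is supported by V: its derived state 'no' occurs in exactly those taxa and in no other taxon (including the outgroup).

V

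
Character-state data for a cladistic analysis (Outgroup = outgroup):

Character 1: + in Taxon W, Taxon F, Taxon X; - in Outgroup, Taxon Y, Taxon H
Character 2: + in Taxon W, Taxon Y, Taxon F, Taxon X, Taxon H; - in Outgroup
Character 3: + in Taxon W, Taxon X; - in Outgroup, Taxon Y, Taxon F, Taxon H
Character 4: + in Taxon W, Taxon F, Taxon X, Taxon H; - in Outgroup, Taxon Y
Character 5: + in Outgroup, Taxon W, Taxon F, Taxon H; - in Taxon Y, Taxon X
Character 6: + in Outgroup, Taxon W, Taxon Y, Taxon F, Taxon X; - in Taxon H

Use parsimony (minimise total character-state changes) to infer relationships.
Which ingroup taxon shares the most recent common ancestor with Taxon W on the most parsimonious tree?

Character polarity is set by the outgroup: the derived state is whichever differs from the outgroup's state, so for Character 5, Character 6 the derived state is '-', and for the remaining characters it is '+'.
Character 1: derived state '+' in Taxon F, Taxon W, and Taxon X only — synapomorphy for {Taxon F, Taxon W, Taxon X}.
All ingroup taxa share the derived state '+' for Character 2; it defines the ingroup but does not resolve relationships within it.
Character 3: derived state '+' in Taxon W and Taxon X only — synapomorphy for {Taxon W, Taxon X}.
Character 4: derived state '+' in Taxon F, Taxon H, Taxon W, and Taxon X only — synapomorphy for {Taxon F, Taxon H, Taxon W, Taxon X}.
Character 5 (state '-') occurs in Taxon X and Taxon Y but conflicts with the nesting implied by the other characters — most parsimoniously interpreted as homoplasy.
Character 6: derived state '-' in Taxon H only — an autapomorphy, so it tells us nothing about relationships among taxa.
Most parsimonious ingroup topology: ((((Taxon W,Taxon X),Taxon F),Taxon H),Taxon Y).
Taxon W and Taxon X form a cherry on this tree, so they are sister taxa.

Taxon X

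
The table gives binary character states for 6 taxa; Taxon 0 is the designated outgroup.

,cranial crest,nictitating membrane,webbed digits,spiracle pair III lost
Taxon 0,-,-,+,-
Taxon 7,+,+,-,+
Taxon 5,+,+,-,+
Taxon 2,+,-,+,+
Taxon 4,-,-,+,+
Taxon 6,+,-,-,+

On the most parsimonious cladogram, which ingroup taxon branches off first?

Character polarity is set by the outgroup: the derived state is whichever differs from the outgroup's state, so for webbed digits the derived state is '-', and for the remaining characters it is '+'.
cranial crest: derived state '+' in Taxon 2, Taxon 5, Taxon 6, and Taxon 7 only — synapomorphy for {Taxon 2, Taxon 5, Taxon 6, Taxon 7}.
Only Taxon 5 and Taxon 7 show the derived state '+' for nictitating membrane, supporting them as a clade.
Only Taxon 5, Taxon 6, and Taxon 7 show the derived state '-' for webbed digits, supporting them as a clade.
All ingroup taxa share the derived state '+' for spiracle pair III lost; it defines the ingroup but does not resolve relationships within it.
Most parsimonious ingroup topology: ((((Taxon 7,Taxon 5),Taxon 6),Taxon 2),Taxon 4).
Taxon 4 is sister to the clade containing all other ingroup taxa, so it is the earliest-diverging (most basal) ingroup lineage.

Taxon 4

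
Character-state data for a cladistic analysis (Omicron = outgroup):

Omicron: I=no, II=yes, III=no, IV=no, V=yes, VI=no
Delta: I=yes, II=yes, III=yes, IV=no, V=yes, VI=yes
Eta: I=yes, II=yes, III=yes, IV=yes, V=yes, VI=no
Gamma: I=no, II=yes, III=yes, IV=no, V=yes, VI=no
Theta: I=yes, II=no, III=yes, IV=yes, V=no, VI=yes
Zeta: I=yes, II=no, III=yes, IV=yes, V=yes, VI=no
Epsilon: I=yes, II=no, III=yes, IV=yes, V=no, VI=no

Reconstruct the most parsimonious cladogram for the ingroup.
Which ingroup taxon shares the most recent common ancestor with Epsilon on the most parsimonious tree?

Character polarity is set by the outgroup: the derived state is whichever differs from the outgroup's state, so for II, V the derived state is 'no', and for the remaining characters it is 'yes'.
I: derived state 'yes' in Delta, Epsilon, Eta, Theta, and Zeta only — synapomorphy for {Delta, Epsilon, Eta, Theta, Zeta}.
Only Epsilon, Theta, and Zeta show the derived state 'no' for II, supporting them as a clade.
All ingroup taxa share the derived state 'yes' for III; it defines the ingroup but does not resolve relationships within it.
Only Epsilon, Eta, Theta, and Zeta show the derived state 'yes' for IV, supporting them as a clade.
V (derived state 'no') is shared by Epsilon and Theta — a synapomorphy uniting that clade.
VI groups Delta and Theta, which is incompatible with the clades supported by the remaining characters; treating it as convergent (homoplasy) costs fewer steps than any alternative tree.
Most parsimonious ingroup topology: ((Delta,(Eta,((Theta,Epsilon),Zeta))),Gamma).
Epsilon and Theta form a cherry on this tree, so they are sister taxa.

Theta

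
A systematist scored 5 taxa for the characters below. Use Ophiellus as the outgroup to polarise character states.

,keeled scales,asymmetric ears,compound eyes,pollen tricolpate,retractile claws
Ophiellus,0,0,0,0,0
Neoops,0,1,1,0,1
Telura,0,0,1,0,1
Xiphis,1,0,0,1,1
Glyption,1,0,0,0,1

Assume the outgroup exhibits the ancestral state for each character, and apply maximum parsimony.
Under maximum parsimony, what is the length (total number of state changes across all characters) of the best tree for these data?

5

The outgroup has state '0' for every character, so '1' is the derived state throughout.
keeled scales (derived state '1') is shared by Glyption and Xiphis — a synapomorphy uniting that clade.
asymmetric ears: derived state '1' in Neoops only — an autapomorphy, so it tells us nothing about relationships among taxa.
compound eyes: derived state '1' in Neoops and Telura only — synapomorphy for {Neoops, Telura}.
pollen tricolpate: derived state '1' in Xiphis only — an autapomorphy, so it tells us nothing about relationships among taxa.
All ingroup taxa share the derived state '1' for retractile claws; it defines the ingroup but does not resolve relationships within it.
Most parsimonious ingroup topology: ((Neoops,Telura),(Xiphis,Glyption)).
Changes per character on this tree: keeled scales: 1; asymmetric ears: 1; compound eyes: 1; pollen tricolpate: 1; retractile claws: 1.
Total = 5.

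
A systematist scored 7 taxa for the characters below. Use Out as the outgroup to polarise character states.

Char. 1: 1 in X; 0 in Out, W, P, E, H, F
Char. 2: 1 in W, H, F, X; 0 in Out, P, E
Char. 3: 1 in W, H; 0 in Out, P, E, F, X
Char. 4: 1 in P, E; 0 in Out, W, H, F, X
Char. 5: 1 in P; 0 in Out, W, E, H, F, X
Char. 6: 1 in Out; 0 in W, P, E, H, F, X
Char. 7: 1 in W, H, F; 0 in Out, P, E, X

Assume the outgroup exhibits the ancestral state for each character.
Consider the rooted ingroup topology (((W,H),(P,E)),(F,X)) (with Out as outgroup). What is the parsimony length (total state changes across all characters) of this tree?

Map each character onto (((W,H),(P,E)),(F,X)) (rooted by Out) and count the minimum state changes it requires (Fitch parsimony):
Char. 1: 1; Char. 2: 2; Char. 3: 1; Char. 4: 1; Char. 5: 1; Char. 6: 1; Char. 7: 2.
Total tree length = 9.

9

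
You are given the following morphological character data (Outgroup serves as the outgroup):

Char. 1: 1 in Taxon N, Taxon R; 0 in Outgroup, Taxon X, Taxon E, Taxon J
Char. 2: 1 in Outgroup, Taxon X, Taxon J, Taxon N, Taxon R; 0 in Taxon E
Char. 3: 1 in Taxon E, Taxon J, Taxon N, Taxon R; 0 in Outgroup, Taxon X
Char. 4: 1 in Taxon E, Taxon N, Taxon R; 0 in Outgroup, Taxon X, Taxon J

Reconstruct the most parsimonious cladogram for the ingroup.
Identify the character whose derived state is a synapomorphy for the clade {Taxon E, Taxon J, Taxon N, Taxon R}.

Char. 3

Character polarity is set by the outgroup: the derived state is whichever differs from the outgroup's state, so for Char. 2 the derived state is '0', and for the remaining characters it is '1'.
Char. 1 (derived state '1') is shared by Taxon N and Taxon R — a synapomorphy uniting that clade.
Char. 2: derived state '0' in Taxon E only — an autapomorphy, so it tells us nothing about relationships among taxa.
Char. 3: derived state '1' in Taxon E, Taxon J, Taxon N, and Taxon R only — synapomorphy for {Taxon E, Taxon J, Taxon N, Taxon R}.
Char. 4 (derived state '1') is shared by Taxon E, Taxon N, and Taxon R — a synapomorphy uniting that clade.
Most parsimonious ingroup topology: (Taxon X,((Taxon E,(Taxon N,Taxon R)),Taxon J)).
The clade {Taxon E, Taxon J, Taxon N, Taxon R} is supported by Char. 3: its derived state '1' occurs in exactly those taxa and in no other taxon (including the outgroup).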